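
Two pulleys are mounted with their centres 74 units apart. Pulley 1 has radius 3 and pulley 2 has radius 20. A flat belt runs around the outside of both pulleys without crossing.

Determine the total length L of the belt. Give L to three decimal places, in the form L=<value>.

open belt: β = asin((r2−r1)/C) = asin(17/74) = 13.2812°
wrap1 = π − 2β = 153.4377°
wrap2 = π + 2β = 206.5623°
tangent length = C·cosβ = 72.0208
L = r1·wrap1 + r2·wrap2 + 2·C·cosβ = 3·2.6780 + 20·3.6052 + 2·72.0208 = 224.1795

L=224.179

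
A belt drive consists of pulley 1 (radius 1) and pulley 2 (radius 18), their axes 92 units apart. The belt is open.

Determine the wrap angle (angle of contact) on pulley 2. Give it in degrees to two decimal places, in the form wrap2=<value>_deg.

open belt: β = asin((r2−r1)/C) = asin(17/92) = 10.6485°
wrap1 = π − 2β = 158.7031°
wrap2 = π + 2β = 201.2969°

wrap2=201.30_deg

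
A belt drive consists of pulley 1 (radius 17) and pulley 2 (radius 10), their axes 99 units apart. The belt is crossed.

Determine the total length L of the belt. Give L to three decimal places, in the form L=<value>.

L=290.233

crossed belt: β = asin((r1+r2)/C) = asin(27/99) = 15.8266°
wrap1 = wrap2 = π + 2β = 211.6532°
tangent length = C·cosβ = 95.2470
L = (r1+r2)·wrap + 2·C·cosβ = 27·3.6940 + 2·95.2470 = 290.2333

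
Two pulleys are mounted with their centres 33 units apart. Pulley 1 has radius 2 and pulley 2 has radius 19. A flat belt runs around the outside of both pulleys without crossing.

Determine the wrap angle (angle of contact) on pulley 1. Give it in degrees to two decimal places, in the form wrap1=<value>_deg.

open belt: β = asin((r2−r1)/C) = asin(17/33) = 31.0076°
wrap1 = π − 2β = 117.9848°
wrap2 = π + 2β = 242.0152°

wrap1=117.98_deg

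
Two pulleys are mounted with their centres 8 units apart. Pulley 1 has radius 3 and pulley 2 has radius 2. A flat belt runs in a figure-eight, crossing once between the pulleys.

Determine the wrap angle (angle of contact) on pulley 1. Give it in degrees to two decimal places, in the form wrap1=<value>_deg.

wrap1=257.36_deg

crossed belt: β = asin((r1+r2)/C) = asin(5/8) = 38.6822°
wrap1 = wrap2 = π + 2β = 257.3644°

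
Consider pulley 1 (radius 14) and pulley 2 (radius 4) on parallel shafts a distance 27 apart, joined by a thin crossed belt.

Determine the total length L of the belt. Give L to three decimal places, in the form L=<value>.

crossed belt: β = asin((r1+r2)/C) = asin(18/27) = 41.8103°
wrap1 = wrap2 = π + 2β = 263.6206°
tangent length = C·cosβ = 20.1246
L = (r1+r2)·wrap + 2·C·cosβ = 18·4.6010 + 2·20.1246 = 123.0681

L=123.068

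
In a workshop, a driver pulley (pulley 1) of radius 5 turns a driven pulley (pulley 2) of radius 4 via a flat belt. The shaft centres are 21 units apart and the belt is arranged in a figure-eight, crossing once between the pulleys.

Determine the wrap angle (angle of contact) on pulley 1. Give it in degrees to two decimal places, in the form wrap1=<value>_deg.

wrap1=230.75_deg

crossed belt: β = asin((r1+r2)/C) = asin(9/21) = 25.3769°
wrap1 = wrap2 = π + 2β = 230.7539°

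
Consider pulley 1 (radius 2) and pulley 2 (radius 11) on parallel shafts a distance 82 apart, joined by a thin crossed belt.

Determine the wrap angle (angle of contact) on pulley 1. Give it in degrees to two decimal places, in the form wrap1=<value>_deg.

crossed belt: β = asin((r1+r2)/C) = asin(13/82) = 9.1220°
wrap1 = wrap2 = π + 2β = 198.2439°

wrap1=198.24_deg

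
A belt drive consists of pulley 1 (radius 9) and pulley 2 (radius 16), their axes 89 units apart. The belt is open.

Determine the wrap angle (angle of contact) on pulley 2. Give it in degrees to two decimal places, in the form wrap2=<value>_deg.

wrap2=189.02_deg

open belt: β = asin((r2−r1)/C) = asin(7/89) = 4.5111°
wrap1 = π − 2β = 170.9779°
wrap2 = π + 2β = 189.0221°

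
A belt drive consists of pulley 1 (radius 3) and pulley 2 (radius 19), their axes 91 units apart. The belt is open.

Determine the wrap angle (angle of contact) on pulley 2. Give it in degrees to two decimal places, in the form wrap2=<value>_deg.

wrap2=200.25_deg

open belt: β = asin((r2−r1)/C) = asin(16/91) = 10.1266°
wrap1 = π − 2β = 159.7468°
wrap2 = π + 2β = 200.2532°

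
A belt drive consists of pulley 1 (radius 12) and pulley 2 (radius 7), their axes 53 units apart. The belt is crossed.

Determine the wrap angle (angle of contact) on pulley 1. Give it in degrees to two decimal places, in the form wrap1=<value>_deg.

wrap1=222.02_deg

crossed belt: β = asin((r1+r2)/C) = asin(19/53) = 21.0075°
wrap1 = wrap2 = π + 2β = 222.0151°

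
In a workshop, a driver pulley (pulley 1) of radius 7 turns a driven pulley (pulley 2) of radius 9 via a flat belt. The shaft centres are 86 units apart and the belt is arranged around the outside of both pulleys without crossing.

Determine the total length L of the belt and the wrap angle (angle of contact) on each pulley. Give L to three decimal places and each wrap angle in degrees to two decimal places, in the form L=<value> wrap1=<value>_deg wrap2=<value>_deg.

open belt: β = asin((r2−r1)/C) = asin(2/86) = 1.3326°
wrap1 = π − 2β = 177.3348°
wrap2 = π + 2β = 182.6652°
tangent length = C·cosβ = 85.9767
L = r1·wrap1 + r2·wrap2 + 2·C·cosβ = 7·3.0951 + 9·3.1881 + 2·85.9767 = 222.3120

L=222.312 wrap1=177.33_deg wrap2=182.67_deg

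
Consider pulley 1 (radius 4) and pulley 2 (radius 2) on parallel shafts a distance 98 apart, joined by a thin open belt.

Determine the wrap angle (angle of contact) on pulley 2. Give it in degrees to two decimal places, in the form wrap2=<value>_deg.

open belt: β = asin((r2−r1)/C) = asin(-2/98) = -1.1694°
wrap1 = π − 2β = 182.3388°
wrap2 = π + 2β = 177.6612°

wrap2=177.66_deg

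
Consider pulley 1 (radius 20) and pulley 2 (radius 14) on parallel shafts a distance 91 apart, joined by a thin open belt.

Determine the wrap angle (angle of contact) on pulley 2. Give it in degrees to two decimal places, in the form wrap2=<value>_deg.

open belt: β = asin((r2−r1)/C) = asin(-6/91) = -3.7805°
wrap1 = π − 2β = 187.5610°
wrap2 = π + 2β = 172.4390°

wrap2=172.44_deg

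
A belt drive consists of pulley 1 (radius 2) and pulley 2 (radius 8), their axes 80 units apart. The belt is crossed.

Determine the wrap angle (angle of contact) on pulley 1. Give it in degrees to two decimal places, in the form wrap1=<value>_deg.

wrap1=194.36_deg

crossed belt: β = asin((r1+r2)/C) = asin(10/80) = 7.1808°
wrap1 = wrap2 = π + 2β = 194.3615°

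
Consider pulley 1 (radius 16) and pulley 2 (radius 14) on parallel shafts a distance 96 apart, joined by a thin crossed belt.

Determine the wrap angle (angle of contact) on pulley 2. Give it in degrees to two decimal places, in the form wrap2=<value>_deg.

wrap2=216.42_deg

crossed belt: β = asin((r1+r2)/C) = asin(30/96) = 18.2100°
wrap1 = wrap2 = π + 2β = 216.4199°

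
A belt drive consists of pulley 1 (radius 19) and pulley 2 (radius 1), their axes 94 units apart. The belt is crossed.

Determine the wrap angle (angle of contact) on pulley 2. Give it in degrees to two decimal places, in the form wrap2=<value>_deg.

crossed belt: β = asin((r1+r2)/C) = asin(20/94) = 12.2845°
wrap1 = wrap2 = π + 2β = 204.5690°

wrap2=204.57_deg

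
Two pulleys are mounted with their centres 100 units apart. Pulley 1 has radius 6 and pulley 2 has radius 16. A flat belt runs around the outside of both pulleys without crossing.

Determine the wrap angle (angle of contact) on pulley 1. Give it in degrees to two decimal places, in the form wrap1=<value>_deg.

open belt: β = asin((r2−r1)/C) = asin(10/100) = 5.7392°
wrap1 = π − 2β = 168.5217°
wrap2 = π + 2β = 191.4783°

wrap1=168.52_deg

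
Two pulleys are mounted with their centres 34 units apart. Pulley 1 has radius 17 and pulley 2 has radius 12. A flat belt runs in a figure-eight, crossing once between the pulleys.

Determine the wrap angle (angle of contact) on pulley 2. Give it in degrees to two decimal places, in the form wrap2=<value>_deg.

crossed belt: β = asin((r1+r2)/C) = asin(29/34) = 58.5330°
wrap1 = wrap2 = π + 2β = 297.0660°

wrap2=297.07_deg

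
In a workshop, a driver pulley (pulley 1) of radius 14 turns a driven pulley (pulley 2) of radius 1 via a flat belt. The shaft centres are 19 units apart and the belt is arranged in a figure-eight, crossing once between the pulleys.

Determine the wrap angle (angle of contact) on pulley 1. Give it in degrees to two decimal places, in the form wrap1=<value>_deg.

crossed belt: β = asin((r1+r2)/C) = asin(15/19) = 52.1364°
wrap1 = wrap2 = π + 2β = 284.2727°

wrap1=284.27_deg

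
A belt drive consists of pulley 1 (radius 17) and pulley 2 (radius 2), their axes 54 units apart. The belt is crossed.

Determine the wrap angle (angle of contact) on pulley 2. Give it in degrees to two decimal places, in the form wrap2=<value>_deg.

crossed belt: β = asin((r1+r2)/C) = asin(19/54) = 20.6006°
wrap1 = wrap2 = π + 2β = 221.2012°

wrap2=221.20_deg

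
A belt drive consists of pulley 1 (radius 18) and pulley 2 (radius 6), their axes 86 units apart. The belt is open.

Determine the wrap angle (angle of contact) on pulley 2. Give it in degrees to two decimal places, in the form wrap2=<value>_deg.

open belt: β = asin((r2−r1)/C) = asin(-12/86) = -8.0209°
wrap1 = π − 2β = 196.0419°
wrap2 = π + 2β = 163.9581°

wrap2=163.96_deg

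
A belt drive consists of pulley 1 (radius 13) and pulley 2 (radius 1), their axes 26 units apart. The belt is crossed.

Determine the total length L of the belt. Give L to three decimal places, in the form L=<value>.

L=103.721

crossed belt: β = asin((r1+r2)/C) = asin(14/26) = 32.5790°
wrap1 = wrap2 = π + 2β = 245.1579°
tangent length = C·cosβ = 21.9089
L = (r1+r2)·wrap + 2·C·cosβ = 14·4.2788 + 2·21.9089 = 103.7212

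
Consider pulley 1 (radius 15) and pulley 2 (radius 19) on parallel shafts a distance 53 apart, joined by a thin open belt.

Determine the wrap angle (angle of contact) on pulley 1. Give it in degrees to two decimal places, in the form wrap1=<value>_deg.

open belt: β = asin((r2−r1)/C) = asin(4/53) = 4.3283°
wrap1 = π − 2β = 171.3433°
wrap2 = π + 2β = 188.6567°

wrap1=171.34_deg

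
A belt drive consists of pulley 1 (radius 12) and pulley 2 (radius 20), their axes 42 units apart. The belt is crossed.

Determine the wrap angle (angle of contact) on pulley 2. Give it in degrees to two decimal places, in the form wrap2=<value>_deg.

crossed belt: β = asin((r1+r2)/C) = asin(32/42) = 49.6324°
wrap1 = wrap2 = π + 2β = 279.2648°

wrap2=279.26_deg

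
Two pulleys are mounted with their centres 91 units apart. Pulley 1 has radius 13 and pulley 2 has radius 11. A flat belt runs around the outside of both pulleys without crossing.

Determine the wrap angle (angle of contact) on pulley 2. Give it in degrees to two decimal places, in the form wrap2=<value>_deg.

open belt: β = asin((r2−r1)/C) = asin(-2/91) = -1.2593°
wrap1 = π − 2β = 182.5187°
wrap2 = π + 2β = 177.4813°

wrap2=177.48_deg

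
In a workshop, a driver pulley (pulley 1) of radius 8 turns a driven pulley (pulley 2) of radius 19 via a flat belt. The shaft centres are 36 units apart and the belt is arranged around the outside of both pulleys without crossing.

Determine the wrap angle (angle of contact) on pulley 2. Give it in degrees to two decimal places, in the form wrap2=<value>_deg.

open belt: β = asin((r2−r1)/C) = asin(11/36) = 17.7916°
wrap1 = π − 2β = 144.4168°
wrap2 = π + 2β = 215.5832°

wrap2=215.58_deg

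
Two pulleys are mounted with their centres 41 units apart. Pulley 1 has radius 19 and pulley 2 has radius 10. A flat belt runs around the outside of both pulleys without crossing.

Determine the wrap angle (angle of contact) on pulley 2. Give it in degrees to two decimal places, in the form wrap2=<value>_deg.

wrap2=154.64_deg

open belt: β = asin((r2−r1)/C) = asin(-9/41) = -12.6804°
wrap1 = π − 2β = 205.3608°
wrap2 = π + 2β = 154.6392°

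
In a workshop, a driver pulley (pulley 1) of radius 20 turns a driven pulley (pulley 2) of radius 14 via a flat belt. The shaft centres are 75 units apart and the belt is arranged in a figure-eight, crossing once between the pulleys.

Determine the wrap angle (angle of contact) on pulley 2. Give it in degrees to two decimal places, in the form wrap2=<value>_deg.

wrap2=233.92_deg

crossed belt: β = asin((r1+r2)/C) = asin(34/75) = 26.9577°
wrap1 = wrap2 = π + 2β = 233.9155°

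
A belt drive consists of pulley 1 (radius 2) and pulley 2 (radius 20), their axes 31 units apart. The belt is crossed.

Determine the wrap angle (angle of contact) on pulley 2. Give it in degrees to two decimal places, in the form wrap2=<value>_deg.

crossed belt: β = asin((r1+r2)/C) = asin(22/31) = 45.2087°
wrap1 = wrap2 = π + 2β = 270.4174°

wrap2=270.42_deg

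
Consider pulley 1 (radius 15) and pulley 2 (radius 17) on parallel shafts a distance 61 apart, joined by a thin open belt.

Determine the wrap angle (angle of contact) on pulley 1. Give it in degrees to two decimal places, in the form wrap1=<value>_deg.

open belt: β = asin((r2−r1)/C) = asin(2/61) = 1.8789°
wrap1 = π − 2β = 176.2422°
wrap2 = π + 2β = 183.7578°

wrap1=176.24_deg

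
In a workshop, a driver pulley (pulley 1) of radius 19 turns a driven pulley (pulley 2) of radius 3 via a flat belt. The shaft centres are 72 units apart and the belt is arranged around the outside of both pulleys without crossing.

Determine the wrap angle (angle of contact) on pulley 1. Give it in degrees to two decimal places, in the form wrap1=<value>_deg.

open belt: β = asin((r2−r1)/C) = asin(-16/72) = -12.8396°
wrap1 = π − 2β = 205.6792°
wrap2 = π + 2β = 154.3208°

wrap1=205.68_deg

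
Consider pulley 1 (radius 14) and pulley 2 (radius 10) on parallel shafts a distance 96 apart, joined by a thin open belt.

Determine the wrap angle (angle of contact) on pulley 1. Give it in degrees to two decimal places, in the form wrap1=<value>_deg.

open belt: β = asin((r2−r1)/C) = asin(-4/96) = -2.3880°
wrap1 = π − 2β = 184.7760°
wrap2 = π + 2β = 175.2240°

wrap1=184.78_deg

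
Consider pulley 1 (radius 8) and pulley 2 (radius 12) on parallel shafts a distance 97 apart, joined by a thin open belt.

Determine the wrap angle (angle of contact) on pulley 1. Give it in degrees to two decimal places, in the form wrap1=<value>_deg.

wrap1=175.27_deg

open belt: β = asin((r2−r1)/C) = asin(4/97) = 2.3634°
wrap1 = π − 2β = 175.2732°
wrap2 = π + 2β = 184.7268°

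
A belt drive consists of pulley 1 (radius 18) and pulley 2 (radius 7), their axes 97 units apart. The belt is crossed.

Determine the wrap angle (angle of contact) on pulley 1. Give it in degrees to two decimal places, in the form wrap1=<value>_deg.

wrap1=209.87_deg

crossed belt: β = asin((r1+r2)/C) = asin(25/97) = 14.9355°
wrap1 = wrap2 = π + 2β = 209.8711°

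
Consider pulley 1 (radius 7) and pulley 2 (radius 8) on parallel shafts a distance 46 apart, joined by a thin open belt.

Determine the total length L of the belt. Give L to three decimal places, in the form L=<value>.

open belt: β = asin((r2−r1)/C) = asin(1/46) = 1.2457°
wrap1 = π − 2β = 177.5087°
wrap2 = π + 2β = 182.4913°
tangent length = C·cosβ = 45.9891
L = r1·wrap1 + r2·wrap2 + 2·C·cosβ = 7·3.0981 + 8·3.1851 + 2·45.9891 = 139.1456

L=139.146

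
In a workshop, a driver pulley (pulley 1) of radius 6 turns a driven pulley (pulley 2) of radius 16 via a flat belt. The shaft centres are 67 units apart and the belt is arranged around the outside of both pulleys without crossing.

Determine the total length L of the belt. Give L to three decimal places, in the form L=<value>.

L=204.610

open belt: β = asin((r2−r1)/C) = asin(10/67) = 8.5837°
wrap1 = π − 2β = 162.8326°
wrap2 = π + 2β = 197.1674°
tangent length = C·cosβ = 66.2495
L = r1·wrap1 + r2·wrap2 + 2·C·cosβ = 6·2.8420 + 16·3.4412 + 2·66.2495 = 204.6104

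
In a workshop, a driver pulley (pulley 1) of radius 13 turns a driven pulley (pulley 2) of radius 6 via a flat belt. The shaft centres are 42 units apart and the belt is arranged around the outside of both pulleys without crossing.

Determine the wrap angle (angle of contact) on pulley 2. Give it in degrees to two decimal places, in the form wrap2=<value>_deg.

wrap2=160.81_deg

open belt: β = asin((r2−r1)/C) = asin(-7/42) = -9.5941°
wrap1 = π − 2β = 199.1881°
wrap2 = π + 2β = 160.8119°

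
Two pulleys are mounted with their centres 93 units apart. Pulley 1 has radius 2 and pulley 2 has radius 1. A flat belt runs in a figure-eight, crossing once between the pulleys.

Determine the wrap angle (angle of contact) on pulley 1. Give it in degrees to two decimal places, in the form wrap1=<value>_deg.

wrap1=183.70_deg

crossed belt: β = asin((r1+r2)/C) = asin(3/93) = 1.8486°
wrap1 = wrap2 = π + 2β = 183.6971°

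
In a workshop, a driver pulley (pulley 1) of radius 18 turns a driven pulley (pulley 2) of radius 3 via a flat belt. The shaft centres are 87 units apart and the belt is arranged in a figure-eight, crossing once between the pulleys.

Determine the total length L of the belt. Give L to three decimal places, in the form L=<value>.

crossed belt: β = asin((r1+r2)/C) = asin(21/87) = 13.9680°
wrap1 = wrap2 = π + 2β = 207.9359°
tangent length = C·cosβ = 84.4275
L = (r1+r2)·wrap + 2·C·cosβ = 21·3.6292 + 2·84.4275 = 245.0675

L=245.067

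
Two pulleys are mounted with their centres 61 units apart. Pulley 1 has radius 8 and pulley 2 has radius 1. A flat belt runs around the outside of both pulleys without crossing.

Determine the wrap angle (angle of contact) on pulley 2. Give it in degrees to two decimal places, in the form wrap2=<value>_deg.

wrap2=166.82_deg

open belt: β = asin((r2−r1)/C) = asin(-7/61) = -6.5894°
wrap1 = π − 2β = 193.1789°
wrap2 = π + 2β = 166.8211°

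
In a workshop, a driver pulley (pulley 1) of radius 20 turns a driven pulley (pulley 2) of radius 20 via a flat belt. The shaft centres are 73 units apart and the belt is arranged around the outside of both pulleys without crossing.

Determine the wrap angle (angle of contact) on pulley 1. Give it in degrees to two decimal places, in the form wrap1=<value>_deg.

open belt: β = asin((r2−r1)/C) = asin(0/73) = 0.0000°
wrap1 = π − 2β = 180.0000°
wrap2 = π + 2β = 180.0000°

wrap1=180.00_deg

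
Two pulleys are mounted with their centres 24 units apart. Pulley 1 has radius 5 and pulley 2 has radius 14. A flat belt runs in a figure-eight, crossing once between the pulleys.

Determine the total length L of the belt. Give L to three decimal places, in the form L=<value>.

L=123.730

crossed belt: β = asin((r1+r2)/C) = asin(19/24) = 52.3415°
wrap1 = wrap2 = π + 2β = 284.6831°
tangent length = C·cosβ = 14.6629
L = (r1+r2)·wrap + 2·C·cosβ = 19·4.9687 + 2·14.6629 = 123.7302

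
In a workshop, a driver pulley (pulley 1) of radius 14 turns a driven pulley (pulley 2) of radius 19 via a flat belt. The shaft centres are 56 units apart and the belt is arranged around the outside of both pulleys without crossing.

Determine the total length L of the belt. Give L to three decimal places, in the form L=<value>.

L=216.119

open belt: β = asin((r2−r1)/C) = asin(5/56) = 5.1225°
wrap1 = π − 2β = 169.7550°
wrap2 = π + 2β = 190.2450°
tangent length = C·cosβ = 55.7763
L = r1·wrap1 + r2·wrap2 + 2·C·cosβ = 14·2.9628 + 19·3.3204 + 2·55.7763 = 216.1193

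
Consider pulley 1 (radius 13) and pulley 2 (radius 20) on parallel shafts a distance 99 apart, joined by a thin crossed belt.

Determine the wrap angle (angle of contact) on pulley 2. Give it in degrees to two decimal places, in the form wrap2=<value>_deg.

crossed belt: β = asin((r1+r2)/C) = asin(33/99) = 19.4712°
wrap1 = wrap2 = π + 2β = 218.9424°

wrap2=218.94_deg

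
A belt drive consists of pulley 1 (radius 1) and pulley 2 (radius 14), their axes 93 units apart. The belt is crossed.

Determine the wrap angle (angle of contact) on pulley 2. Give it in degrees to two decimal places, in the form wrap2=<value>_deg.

crossed belt: β = asin((r1+r2)/C) = asin(15/93) = 9.2818°
wrap1 = wrap2 = π + 2β = 198.5636°

wrap2=198.56_deg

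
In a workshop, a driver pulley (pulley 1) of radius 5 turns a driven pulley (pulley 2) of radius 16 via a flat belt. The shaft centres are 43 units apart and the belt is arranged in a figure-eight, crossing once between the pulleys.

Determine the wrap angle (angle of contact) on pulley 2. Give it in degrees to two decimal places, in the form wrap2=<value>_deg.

wrap2=238.47_deg

crossed belt: β = asin((r1+r2)/C) = asin(21/43) = 29.2336°
wrap1 = wrap2 = π + 2β = 238.4673°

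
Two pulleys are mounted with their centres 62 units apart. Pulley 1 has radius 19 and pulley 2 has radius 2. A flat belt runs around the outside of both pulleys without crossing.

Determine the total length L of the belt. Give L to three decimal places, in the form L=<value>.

L=194.665

open belt: β = asin((r2−r1)/C) = asin(-17/62) = -15.9140°
wrap1 = π − 2β = 211.8279°
wrap2 = π + 2β = 148.1721°
tangent length = C·cosβ = 59.6238
L = r1·wrap1 + r2·wrap2 + 2·C·cosβ = 19·3.6971 + 2·2.5861 + 2·59.6238 = 194.6646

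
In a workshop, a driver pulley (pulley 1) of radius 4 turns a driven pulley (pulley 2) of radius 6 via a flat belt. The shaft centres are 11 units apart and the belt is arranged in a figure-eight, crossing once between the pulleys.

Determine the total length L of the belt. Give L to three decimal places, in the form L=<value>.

crossed belt: β = asin((r1+r2)/C) = asin(10/11) = 65.3800°
wrap1 = wrap2 = π + 2β = 310.7600°
tangent length = C·cosβ = 4.5826
L = (r1+r2)·wrap + 2·C·cosβ = 10·5.4238 + 2·4.5826 = 63.4030

L=63.403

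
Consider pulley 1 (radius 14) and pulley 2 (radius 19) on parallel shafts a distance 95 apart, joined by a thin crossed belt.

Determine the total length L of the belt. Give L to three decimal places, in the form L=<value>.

L=305.255

crossed belt: β = asin((r1+r2)/C) = asin(33/95) = 20.3264°
wrap1 = wrap2 = π + 2β = 220.6529°
tangent length = C·cosβ = 89.0842
L = (r1+r2)·wrap + 2·C·cosβ = 33·3.8511 + 2·89.0842 = 305.2554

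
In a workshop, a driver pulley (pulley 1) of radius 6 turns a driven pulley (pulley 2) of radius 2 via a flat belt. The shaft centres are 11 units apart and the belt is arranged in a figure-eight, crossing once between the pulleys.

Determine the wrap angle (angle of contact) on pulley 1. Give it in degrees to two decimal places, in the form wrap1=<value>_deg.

wrap1=273.32_deg

crossed belt: β = asin((r1+r2)/C) = asin(8/11) = 46.6582°
wrap1 = wrap2 = π + 2β = 273.3165°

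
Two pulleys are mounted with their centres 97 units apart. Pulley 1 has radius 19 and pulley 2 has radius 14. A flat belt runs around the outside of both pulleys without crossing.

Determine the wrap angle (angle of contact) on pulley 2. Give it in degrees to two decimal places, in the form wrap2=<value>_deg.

open belt: β = asin((r2−r1)/C) = asin(-5/97) = -2.9547°
wrap1 = π − 2β = 185.9094°
wrap2 = π + 2β = 174.0906°

wrap2=174.09_deg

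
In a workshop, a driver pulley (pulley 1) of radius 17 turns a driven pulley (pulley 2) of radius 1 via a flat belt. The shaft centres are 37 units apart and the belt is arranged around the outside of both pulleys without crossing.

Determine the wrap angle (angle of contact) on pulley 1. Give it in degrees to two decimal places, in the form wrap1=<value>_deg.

wrap1=231.24_deg

open belt: β = asin((r2−r1)/C) = asin(-16/37) = -25.6220°
wrap1 = π − 2β = 231.2441°
wrap2 = π + 2β = 128.7559°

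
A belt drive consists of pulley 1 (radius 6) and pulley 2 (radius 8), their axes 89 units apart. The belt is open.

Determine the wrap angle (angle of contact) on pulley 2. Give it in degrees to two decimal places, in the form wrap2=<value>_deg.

wrap2=182.58_deg

open belt: β = asin((r2−r1)/C) = asin(2/89) = 1.2877°
wrap1 = π − 2β = 177.4247°
wrap2 = π + 2β = 182.5753°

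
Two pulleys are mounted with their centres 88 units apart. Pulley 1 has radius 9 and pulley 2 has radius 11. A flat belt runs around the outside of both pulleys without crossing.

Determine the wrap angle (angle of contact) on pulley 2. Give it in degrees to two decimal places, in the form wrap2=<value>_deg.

open belt: β = asin((r2−r1)/C) = asin(2/88) = 1.3023°
wrap1 = π − 2β = 177.3954°
wrap2 = π + 2β = 182.6046°

wrap2=182.60_deg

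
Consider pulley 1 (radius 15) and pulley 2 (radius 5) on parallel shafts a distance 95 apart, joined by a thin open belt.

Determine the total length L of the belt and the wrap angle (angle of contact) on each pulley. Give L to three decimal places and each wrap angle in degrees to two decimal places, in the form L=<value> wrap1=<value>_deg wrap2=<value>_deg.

L=253.885 wrap1=192.08_deg wrap2=167.92_deg

open belt: β = asin((r2−r1)/C) = asin(-10/95) = -6.0423°
wrap1 = π − 2β = 192.0847°
wrap2 = π + 2β = 167.9153°
tangent length = C·cosβ = 94.4722
L = r1·wrap1 + r2·wrap2 + 2·C·cosβ = 15·3.3525 + 5·2.9307 + 2·94.4722 = 253.8855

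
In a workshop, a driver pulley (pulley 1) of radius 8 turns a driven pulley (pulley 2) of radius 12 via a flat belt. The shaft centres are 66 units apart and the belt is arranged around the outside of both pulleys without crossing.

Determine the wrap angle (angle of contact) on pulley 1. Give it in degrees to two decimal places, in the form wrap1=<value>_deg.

open belt: β = asin((r2−r1)/C) = asin(4/66) = 3.4746°
wrap1 = π − 2β = 173.0508°
wrap2 = π + 2β = 186.9492°

wrap1=173.05_deg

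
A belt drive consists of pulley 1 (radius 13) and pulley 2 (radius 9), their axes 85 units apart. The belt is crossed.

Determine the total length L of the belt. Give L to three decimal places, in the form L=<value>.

crossed belt: β = asin((r1+r2)/C) = asin(22/85) = 15.0003°
wrap1 = wrap2 = π + 2β = 210.0005°
tangent length = C·cosβ = 82.1036
L = (r1+r2)·wrap + 2·C·cosβ = 22·3.6652 + 2·82.1036 = 244.8416

L=244.842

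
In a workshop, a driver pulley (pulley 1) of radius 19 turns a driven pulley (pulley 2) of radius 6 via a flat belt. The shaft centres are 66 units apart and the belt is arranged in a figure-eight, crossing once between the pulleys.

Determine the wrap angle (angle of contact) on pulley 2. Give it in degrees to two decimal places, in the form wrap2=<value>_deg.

wrap2=224.52_deg

crossed belt: β = asin((r1+r2)/C) = asin(25/66) = 22.2586°
wrap1 = wrap2 = π + 2β = 224.5172°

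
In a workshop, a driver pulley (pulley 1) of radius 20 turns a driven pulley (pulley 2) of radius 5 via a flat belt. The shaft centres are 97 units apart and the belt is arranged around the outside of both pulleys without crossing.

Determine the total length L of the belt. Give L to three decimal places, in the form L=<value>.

open belt: β = asin((r2−r1)/C) = asin(-15/97) = -8.8959°
wrap1 = π − 2β = 197.7917°
wrap2 = π + 2β = 162.2083°
tangent length = C·cosβ = 95.8332
L = r1·wrap1 + r2·wrap2 + 2·C·cosβ = 20·3.4521 + 5·2.8311 + 2·95.8332 = 274.8641

L=274.864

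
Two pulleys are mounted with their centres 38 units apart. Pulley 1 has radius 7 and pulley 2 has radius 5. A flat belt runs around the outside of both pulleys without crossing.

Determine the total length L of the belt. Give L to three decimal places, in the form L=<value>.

open belt: β = asin((r2−r1)/C) = asin(-2/38) = -3.0170°
wrap1 = π − 2β = 186.0339°
wrap2 = π + 2β = 173.9661°
tangent length = C·cosβ = 37.9473
L = r1·wrap1 + r2·wrap2 + 2·C·cosβ = 7·3.2469 + 5·3.0363 + 2·37.9473 = 113.8044

L=113.804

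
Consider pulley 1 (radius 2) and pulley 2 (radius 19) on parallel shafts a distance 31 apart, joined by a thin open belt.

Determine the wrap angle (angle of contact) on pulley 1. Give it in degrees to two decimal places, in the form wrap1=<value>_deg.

open belt: β = asin((r2−r1)/C) = asin(17/31) = 33.2564°
wrap1 = π − 2β = 113.4871°
wrap2 = π + 2β = 246.5129°

wrap1=113.49_deg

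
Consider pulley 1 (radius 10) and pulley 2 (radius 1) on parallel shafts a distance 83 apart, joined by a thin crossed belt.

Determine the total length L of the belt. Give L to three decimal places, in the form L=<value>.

L=202.017

crossed belt: β = asin((r1+r2)/C) = asin(11/83) = 7.6158°
wrap1 = wrap2 = π + 2β = 195.2316°
tangent length = C·cosβ = 82.2679
L = (r1+r2)·wrap + 2·C·cosβ = 11·3.4074 + 2·82.2679 = 202.0175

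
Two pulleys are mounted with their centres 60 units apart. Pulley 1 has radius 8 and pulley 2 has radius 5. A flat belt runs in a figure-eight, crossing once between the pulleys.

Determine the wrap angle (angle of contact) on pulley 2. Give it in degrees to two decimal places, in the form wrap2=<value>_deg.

crossed belt: β = asin((r1+r2)/C) = asin(13/60) = 12.5133°
wrap1 = wrap2 = π + 2β = 205.0267°

wrap2=205.03_deg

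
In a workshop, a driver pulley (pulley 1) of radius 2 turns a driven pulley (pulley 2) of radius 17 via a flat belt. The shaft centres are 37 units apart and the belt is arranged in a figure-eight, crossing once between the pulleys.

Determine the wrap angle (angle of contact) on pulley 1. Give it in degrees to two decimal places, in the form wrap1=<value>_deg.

crossed belt: β = asin((r1+r2)/C) = asin(19/37) = 30.8981°
wrap1 = wrap2 = π + 2β = 241.7963°

wrap1=241.80_deg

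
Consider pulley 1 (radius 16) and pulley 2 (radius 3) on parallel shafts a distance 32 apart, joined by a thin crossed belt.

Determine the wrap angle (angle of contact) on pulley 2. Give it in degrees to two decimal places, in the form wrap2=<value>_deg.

wrap2=252.85_deg

crossed belt: β = asin((r1+r2)/C) = asin(19/32) = 36.4236°
wrap1 = wrap2 = π + 2β = 252.8471°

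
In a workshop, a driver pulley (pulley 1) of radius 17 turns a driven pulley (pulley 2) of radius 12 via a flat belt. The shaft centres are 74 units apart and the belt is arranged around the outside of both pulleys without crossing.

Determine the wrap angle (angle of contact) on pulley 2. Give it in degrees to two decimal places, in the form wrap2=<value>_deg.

wrap2=172.25_deg

open belt: β = asin((r2−r1)/C) = asin(-5/74) = -3.8743°
wrap1 = π − 2β = 187.7486°
wrap2 = π + 2β = 172.2514°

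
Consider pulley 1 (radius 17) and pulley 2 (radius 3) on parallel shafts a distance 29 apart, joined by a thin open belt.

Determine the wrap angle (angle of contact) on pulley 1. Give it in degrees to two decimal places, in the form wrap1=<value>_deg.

open belt: β = asin((r2−r1)/C) = asin(-14/29) = -28.8657°
wrap1 = π − 2β = 237.7315°
wrap2 = π + 2β = 122.2685°

wrap1=237.73_deg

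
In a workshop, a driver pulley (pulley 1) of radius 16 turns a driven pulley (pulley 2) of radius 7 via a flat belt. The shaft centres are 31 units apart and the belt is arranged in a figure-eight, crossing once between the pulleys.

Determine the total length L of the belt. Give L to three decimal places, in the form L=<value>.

crossed belt: β = asin((r1+r2)/C) = asin(23/31) = 47.8966°
wrap1 = wrap2 = π + 2β = 275.7931°
tangent length = C·cosβ = 20.7846
L = (r1+r2)·wrap + 2·C·cosβ = 23·4.8135 + 2·20.7846 = 152.2797

L=152.280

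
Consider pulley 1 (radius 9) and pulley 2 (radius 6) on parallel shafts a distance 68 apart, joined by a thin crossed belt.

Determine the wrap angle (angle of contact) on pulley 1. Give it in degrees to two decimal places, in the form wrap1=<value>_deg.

wrap1=205.49_deg

crossed belt: β = asin((r1+r2)/C) = asin(15/68) = 12.7436°
wrap1 = wrap2 = π + 2β = 205.4872°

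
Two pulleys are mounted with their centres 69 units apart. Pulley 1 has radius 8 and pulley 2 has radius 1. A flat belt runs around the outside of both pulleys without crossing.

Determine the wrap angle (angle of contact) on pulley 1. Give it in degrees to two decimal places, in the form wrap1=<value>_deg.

open belt: β = asin((r2−r1)/C) = asin(-7/69) = -5.8226°
wrap1 = π − 2β = 191.6453°
wrap2 = π + 2β = 168.3547°

wrap1=191.65_deg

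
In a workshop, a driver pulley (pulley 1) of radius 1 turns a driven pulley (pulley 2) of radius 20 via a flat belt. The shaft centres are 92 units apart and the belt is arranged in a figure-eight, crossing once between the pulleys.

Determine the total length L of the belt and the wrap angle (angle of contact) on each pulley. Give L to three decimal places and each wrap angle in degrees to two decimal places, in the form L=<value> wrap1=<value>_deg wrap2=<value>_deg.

crossed belt: β = asin((r1+r2)/C) = asin(21/92) = 13.1947°
wrap1 = wrap2 = π + 2β = 206.3894°
tangent length = C·cosβ = 89.5712
L = (r1+r2)·wrap + 2·C·cosβ = 21·3.6022 + 2·89.5712 = 254.7881

L=254.788 wrap1=206.39_deg wrap2=206.39_deg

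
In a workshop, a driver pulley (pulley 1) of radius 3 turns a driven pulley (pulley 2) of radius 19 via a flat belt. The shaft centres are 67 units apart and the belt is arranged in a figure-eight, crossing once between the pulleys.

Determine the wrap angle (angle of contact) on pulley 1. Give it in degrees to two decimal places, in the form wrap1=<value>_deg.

wrap1=218.34_deg

crossed belt: β = asin((r1+r2)/C) = asin(22/67) = 19.1692°
wrap1 = wrap2 = π + 2β = 218.3383°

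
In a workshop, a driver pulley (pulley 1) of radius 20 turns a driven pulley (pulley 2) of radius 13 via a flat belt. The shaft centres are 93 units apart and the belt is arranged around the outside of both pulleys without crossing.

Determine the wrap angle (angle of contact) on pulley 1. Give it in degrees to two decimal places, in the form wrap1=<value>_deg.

open belt: β = asin((r2−r1)/C) = asin(-7/93) = -4.3167°
wrap1 = π − 2β = 188.6333°
wrap2 = π + 2β = 171.3667°

wrap1=188.63_deg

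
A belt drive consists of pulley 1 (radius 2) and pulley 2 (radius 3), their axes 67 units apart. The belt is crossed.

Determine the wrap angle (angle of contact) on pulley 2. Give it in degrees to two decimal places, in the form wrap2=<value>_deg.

crossed belt: β = asin((r1+r2)/C) = asin(5/67) = 4.2798°
wrap1 = wrap2 = π + 2β = 188.5596°

wrap2=188.56_deg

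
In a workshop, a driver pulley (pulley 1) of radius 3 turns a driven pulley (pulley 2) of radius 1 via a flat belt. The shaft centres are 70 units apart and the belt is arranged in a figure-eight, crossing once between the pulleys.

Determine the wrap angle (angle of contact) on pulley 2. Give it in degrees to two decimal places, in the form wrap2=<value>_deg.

wrap2=186.55_deg

crossed belt: β = asin((r1+r2)/C) = asin(4/70) = 3.2758°
wrap1 = wrap2 = π + 2β = 186.5517°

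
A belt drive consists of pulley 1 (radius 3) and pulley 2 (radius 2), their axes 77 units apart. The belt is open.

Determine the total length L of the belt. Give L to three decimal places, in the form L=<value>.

L=169.721

open belt: β = asin((r2−r1)/C) = asin(-1/77) = -0.7441°
wrap1 = π − 2β = 181.4882°
wrap2 = π + 2β = 178.5118°
tangent length = C·cosβ = 76.9935
L = r1·wrap1 + r2·wrap2 + 2·C·cosβ = 3·3.1676 + 2·3.1156 + 2·76.9935 = 169.7210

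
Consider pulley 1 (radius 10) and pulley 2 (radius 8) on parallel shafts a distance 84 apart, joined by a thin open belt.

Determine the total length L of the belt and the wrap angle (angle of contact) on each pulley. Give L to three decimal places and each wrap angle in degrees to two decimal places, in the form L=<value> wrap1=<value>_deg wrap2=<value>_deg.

L=224.596 wrap1=182.73_deg wrap2=177.27_deg

open belt: β = asin((r2−r1)/C) = asin(-2/84) = -1.3643°
wrap1 = π − 2β = 182.7286°
wrap2 = π + 2β = 177.2714°
tangent length = C·cosβ = 83.9762
L = r1·wrap1 + r2·wrap2 + 2·C·cosβ = 10·3.1892 + 8·3.0940 + 2·83.9762 = 224.5963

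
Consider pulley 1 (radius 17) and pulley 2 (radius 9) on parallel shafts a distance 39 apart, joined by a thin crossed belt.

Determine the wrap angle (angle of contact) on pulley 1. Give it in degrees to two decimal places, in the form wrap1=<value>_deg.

wrap1=263.62_deg

crossed belt: β = asin((r1+r2)/C) = asin(26/39) = 41.8103°
wrap1 = wrap2 = π + 2β = 263.6206°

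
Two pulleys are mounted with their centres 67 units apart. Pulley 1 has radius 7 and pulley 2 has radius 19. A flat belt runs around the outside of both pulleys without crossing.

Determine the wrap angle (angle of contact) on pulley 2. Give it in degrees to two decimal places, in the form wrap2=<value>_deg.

open belt: β = asin((r2−r1)/C) = asin(12/67) = 10.3176°
wrap1 = π − 2β = 159.3648°
wrap2 = π + 2β = 200.6352°

wrap2=200.64_deg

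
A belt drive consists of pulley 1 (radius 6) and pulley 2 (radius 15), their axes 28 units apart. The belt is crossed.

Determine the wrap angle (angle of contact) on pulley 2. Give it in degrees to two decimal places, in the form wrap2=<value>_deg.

wrap2=277.18_deg

crossed belt: β = asin((r1+r2)/C) = asin(21/28) = 48.5904°
wrap1 = wrap2 = π + 2β = 277.1808°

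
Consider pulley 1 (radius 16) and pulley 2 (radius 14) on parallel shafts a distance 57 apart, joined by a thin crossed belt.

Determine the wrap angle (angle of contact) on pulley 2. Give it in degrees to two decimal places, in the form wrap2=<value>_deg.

crossed belt: β = asin((r1+r2)/C) = asin(30/57) = 31.7569°
wrap1 = wrap2 = π + 2β = 243.5137°

wrap2=243.51_deg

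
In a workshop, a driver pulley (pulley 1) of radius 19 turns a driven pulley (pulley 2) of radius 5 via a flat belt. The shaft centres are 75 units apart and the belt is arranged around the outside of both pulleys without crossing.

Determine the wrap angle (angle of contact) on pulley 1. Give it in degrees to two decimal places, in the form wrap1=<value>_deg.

wrap1=201.52_deg

open belt: β = asin((r2−r1)/C) = asin(-14/75) = -10.7583°
wrap1 = π − 2β = 201.5166°
wrap2 = π + 2β = 158.4834°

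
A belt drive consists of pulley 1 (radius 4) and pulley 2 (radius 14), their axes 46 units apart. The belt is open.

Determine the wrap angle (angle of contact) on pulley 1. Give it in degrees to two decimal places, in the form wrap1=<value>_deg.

wrap1=154.89_deg

open belt: β = asin((r2−r1)/C) = asin(10/46) = 12.5559°
wrap1 = π − 2β = 154.8883°
wrap2 = π + 2β = 205.1117°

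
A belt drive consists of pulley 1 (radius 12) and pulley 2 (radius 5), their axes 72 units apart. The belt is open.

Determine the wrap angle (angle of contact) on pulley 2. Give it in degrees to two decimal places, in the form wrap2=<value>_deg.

open belt: β = asin((r2−r1)/C) = asin(-7/72) = -5.5792°
wrap1 = π − 2β = 191.1585°
wrap2 = π + 2β = 168.8415°

wrap2=168.84_deg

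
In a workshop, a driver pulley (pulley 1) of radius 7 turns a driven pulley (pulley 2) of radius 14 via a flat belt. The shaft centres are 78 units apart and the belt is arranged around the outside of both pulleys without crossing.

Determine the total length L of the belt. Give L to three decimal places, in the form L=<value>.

open belt: β = asin((r2−r1)/C) = asin(7/78) = 5.1489°
wrap1 = π − 2β = 169.7023°
wrap2 = π + 2β = 190.2977°
tangent length = C·cosβ = 77.6853
L = r1·wrap1 + r2·wrap2 + 2·C·cosβ = 7·2.9619 + 14·3.3213 + 2·77.6853 = 222.6021

L=222.602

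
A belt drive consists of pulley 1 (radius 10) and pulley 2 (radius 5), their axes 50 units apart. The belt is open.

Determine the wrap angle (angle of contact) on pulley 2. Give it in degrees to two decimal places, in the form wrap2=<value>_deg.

wrap2=168.52_deg

open belt: β = asin((r2−r1)/C) = asin(-5/50) = -5.7392°
wrap1 = π − 2β = 191.4783°
wrap2 = π + 2β = 168.5217°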